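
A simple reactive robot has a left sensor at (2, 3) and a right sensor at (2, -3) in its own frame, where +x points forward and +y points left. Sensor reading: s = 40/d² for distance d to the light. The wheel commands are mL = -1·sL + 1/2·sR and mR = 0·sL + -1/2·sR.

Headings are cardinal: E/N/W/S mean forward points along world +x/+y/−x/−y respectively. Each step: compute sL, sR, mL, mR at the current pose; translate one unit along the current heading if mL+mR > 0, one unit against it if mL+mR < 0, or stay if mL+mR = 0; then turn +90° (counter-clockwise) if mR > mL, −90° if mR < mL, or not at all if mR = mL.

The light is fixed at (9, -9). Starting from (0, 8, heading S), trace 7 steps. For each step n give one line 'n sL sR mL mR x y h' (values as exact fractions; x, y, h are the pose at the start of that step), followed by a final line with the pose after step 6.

n=0: pose=(0,8,S); sL=40/261, sR=40/369; mL=-1060/10701, mR=-20/369; mL+mR=-40/261 → advance -1; mR−mL=160/3567 → turn +1·90°
n=1: pose=(0,9,E); sL=4/49, sR=20/137; mL=-58/6713, mR=-10/137; mL+mR=-4/49 → advance -1; mR−mL=-432/6713 → turn -1·90°
n=2: pose=(-1,9,S); sL=8/61, sR=8/85; mL=-436/5185, mR=-4/85; mL+mR=-8/61 → advance -1; mR−mL=192/5185 → turn +1·90°
n=3: pose=(-1,10,E); sL=10/137, sR=1/8; mL=-23/2192, mR=-1/16; mL+mR=-10/137 → advance -1; mR−mL=-57/1096 → turn -1·90°
n=4: pose=(-2,10,S); sL=40/353, sR=8/97; mL=-2468/34241, mR=-4/97; mL+mR=-40/353 → advance -1; mR−mL=1056/34241 → turn +1·90°
n=5: pose=(-2,11,E); sL=4/61, sR=4/37; mL=-26/2257, mR=-2/37; mL+mR=-4/61 → advance -1; mR−mL=-96/2257 → turn -1·90°
n=6: pose=(-3,11,S); sL=8/81, sR=40/549; mL=-308/4941, mR=-20/549; mL+mR=-8/81 → advance -1; mR−mL=128/4941 → turn +1·90°

0 40/261 40/369 -1060/10701 -20/369 0 8 S
1 4/49 20/137 -58/6713 -10/137 0 9 E
2 8/61 8/85 -436/5185 -4/85 -1 9 S
3 10/137 1/8 -23/2192 -1/16 -1 10 E
4 40/353 8/97 -2468/34241 -4/97 -2 10 S
5 4/61 4/37 -26/2257 -2/37 -2 11 E
6 8/81 40/549 -308/4941 -20/549 -3 11 S
final -3 12 E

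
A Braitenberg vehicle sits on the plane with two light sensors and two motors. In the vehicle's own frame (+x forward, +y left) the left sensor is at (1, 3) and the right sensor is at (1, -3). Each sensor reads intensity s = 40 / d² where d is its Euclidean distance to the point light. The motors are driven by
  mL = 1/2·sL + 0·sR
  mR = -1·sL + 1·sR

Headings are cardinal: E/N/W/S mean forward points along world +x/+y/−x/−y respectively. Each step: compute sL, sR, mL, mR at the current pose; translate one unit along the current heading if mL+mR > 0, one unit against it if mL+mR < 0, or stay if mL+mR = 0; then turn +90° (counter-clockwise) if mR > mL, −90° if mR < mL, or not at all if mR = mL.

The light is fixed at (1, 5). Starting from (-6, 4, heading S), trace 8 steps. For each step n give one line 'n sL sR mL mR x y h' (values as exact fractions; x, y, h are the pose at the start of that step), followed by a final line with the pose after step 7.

0 2 5/13 1 -21/13 -6 4 S
1 40/73 40/73 20/73 0 -6 5 W
2 20/61 20/13 10/61 960/793 -7 5 N
3 8/17 40/97 4/17 -96/1649 -7 6 W
4 10/37 1 5/37 27/37 -8 6 N
5 40/101 8/25 20/101 -192/2525 -8 7 W
6 20/89 20/29 10/89 1200/2581 -9 7 N
7 40/121 40/157 20/121 -1440/18997 -9 8 W
final -10 8 N

n=0: pose=(-6,4,S); sL=2, sR=5/13; mL=1, mR=-21/13; mL+mR=-8/13 → advance -1; mR−mL=-34/13 → turn -1·90°
n=1: pose=(-6,5,W); sL=40/73, sR=40/73; mL=20/73, mR=0; mL+mR=20/73 → advance +1; mR−mL=-20/73 → turn -1·90°
n=2: pose=(-7,5,N); sL=20/61, sR=20/13; mL=10/61, mR=960/793; mL+mR=1090/793 → advance +1; mR−mL=830/793 → turn +1·90°
n=3: pose=(-7,6,W); sL=8/17, sR=40/97; mL=4/17, mR=-96/1649; mL+mR=292/1649 → advance +1; mR−mL=-484/1649 → turn -1·90°
n=4: pose=(-8,6,N); sL=10/37, sR=1; mL=5/37, mR=27/37; mL+mR=32/37 → advance +1; mR−mL=22/37 → turn +1·90°
n=5: pose=(-8,7,W); sL=40/101, sR=8/25; mL=20/101, mR=-192/2525; mL+mR=308/2525 → advance +1; mR−mL=-692/2525 → turn -1·90°
n=6: pose=(-9,7,N); sL=20/89, sR=20/29; mL=10/89, mR=1200/2581; mL+mR=1490/2581 → advance +1; mR−mL=910/2581 → turn +1·90°
n=7: pose=(-9,8,W); sL=40/121, sR=40/157; mL=20/121, mR=-1440/18997; mL+mR=1700/18997 → advance +1; mR−mL=-4580/18997 → turn -1·90°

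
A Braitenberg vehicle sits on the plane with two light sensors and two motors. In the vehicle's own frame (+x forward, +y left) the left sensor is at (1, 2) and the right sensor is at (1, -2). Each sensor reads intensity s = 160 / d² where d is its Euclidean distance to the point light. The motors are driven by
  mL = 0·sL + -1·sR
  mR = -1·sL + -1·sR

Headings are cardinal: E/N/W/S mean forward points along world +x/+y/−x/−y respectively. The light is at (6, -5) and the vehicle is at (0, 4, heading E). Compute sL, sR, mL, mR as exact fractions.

left sensor world pos  = (1, 6); dL² = 146
right sensor world pos = (1, 2); dR² = 74
sL = 160/146 = 80/73
sR = 160/74 = 80/37
mL = 0·sL + -1·sR = -80/37
mR = -1·sL + -1·sR = -8800/2701

80/73 80/37 -80/37 -8800/2701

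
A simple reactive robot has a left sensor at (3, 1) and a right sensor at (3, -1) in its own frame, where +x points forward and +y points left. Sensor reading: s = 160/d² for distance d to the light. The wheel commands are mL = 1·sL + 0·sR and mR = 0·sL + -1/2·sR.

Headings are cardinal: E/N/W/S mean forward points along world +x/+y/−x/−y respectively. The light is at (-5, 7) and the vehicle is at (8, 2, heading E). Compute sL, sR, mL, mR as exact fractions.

10/17 40/73 10/17 -20/73

left sensor world pos  = (11, 3); dL² = 272
right sensor world pos = (11, 1); dR² = 292
sL = 160/272 = 10/17
sR = 160/292 = 40/73
mL = 1·sL + 0·sR = 10/17
mR = 0·sL + -1/2·sR = -20/73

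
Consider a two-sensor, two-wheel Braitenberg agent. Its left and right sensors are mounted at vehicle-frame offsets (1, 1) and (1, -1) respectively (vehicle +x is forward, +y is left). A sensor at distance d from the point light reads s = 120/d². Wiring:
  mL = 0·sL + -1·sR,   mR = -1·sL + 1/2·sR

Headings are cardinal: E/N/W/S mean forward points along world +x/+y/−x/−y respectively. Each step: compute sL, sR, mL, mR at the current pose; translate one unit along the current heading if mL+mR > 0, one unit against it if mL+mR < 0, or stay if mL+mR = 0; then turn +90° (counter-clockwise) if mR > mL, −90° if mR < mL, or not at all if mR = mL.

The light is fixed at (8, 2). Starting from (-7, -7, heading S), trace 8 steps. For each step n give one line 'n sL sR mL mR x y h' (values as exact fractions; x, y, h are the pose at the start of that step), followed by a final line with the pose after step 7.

0 15/37 30/89 -30/89 -780/3293 -7 -7 S
1 24/49 120/277 -120/277 -3708/13573 -7 -6 E
2 60/169 60/137 -60/137 -3150/23153 -8 -6 N
3 120/389 120/353 -120/353 -19020/137317 -8 -7 W
4 15/37 30/89 -30/89 -780/3293 -7 -7 S
5 24/49 120/277 -120/277 -3708/13573 -7 -6 E
6 60/169 60/137 -60/137 -3150/23153 -8 -6 N
7 120/389 120/353 -120/353 -19020/137317 -8 -7 W
final -7 -7 S

n=0: pose=(-7,-7,S); sL=15/37, sR=30/89; mL=-30/89, mR=-780/3293; mL+mR=-1890/3293 → advance -1; mR−mL=330/3293 → turn +1·90°
n=1: pose=(-7,-6,E); sL=24/49, sR=120/277; mL=-120/277, mR=-3708/13573; mL+mR=-9588/13573 → advance -1; mR−mL=2172/13573 → turn +1·90°
n=2: pose=(-8,-6,N); sL=60/169, sR=60/137; mL=-60/137, mR=-3150/23153; mL+mR=-13290/23153 → advance -1; mR−mL=6990/23153 → turn +1·90°
n=3: pose=(-8,-7,W); sL=120/389, sR=120/353; mL=-120/353, mR=-19020/137317; mL+mR=-65700/137317 → advance -1; mR−mL=27660/137317 → turn +1·90°
n=4: pose=(-7,-7,S); sL=15/37, sR=30/89; mL=-30/89, mR=-780/3293; mL+mR=-1890/3293 → advance -1; mR−mL=330/3293 → turn +1·90°
n=5: pose=(-7,-6,E); sL=24/49, sR=120/277; mL=-120/277, mR=-3708/13573; mL+mR=-9588/13573 → advance -1; mR−mL=2172/13573 → turn +1·90°
n=6: pose=(-8,-6,N); sL=60/169, sR=60/137; mL=-60/137, mR=-3150/23153; mL+mR=-13290/23153 → advance -1; mR−mL=6990/23153 → turn +1·90°
n=7: pose=(-8,-7,W); sL=120/389, sR=120/353; mL=-120/353, mR=-19020/137317; mL+mR=-65700/137317 → advance -1; mR−mL=27660/137317 → turn +1·90°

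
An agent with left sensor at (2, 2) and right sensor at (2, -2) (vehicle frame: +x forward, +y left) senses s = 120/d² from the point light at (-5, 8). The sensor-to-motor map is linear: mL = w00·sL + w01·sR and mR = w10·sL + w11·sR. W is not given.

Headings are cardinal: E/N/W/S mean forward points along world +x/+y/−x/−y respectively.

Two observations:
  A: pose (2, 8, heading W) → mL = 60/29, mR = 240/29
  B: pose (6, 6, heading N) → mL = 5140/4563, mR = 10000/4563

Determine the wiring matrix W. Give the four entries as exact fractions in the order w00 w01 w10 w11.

1 -1/2 1 1

obs A: pose=(2,8,W) → sL=120/29, sR=120/29, mL=60/29, mR=240/29
obs B: pose=(6,6,N) → sL=40/27, sR=120/169, mL=5140/4563, mR=10000/4563
sensor matrix S = [[120/29, 120/29], [40/27, 120/169]]; det S = -140800/44109
solve [mL_A; mL_B] = S·[w00; w01] and [mR_A; mR_B] = S·[w10; w11]:
  w00 = 1, w01 = -1/2, w10 = 1, w11 = 1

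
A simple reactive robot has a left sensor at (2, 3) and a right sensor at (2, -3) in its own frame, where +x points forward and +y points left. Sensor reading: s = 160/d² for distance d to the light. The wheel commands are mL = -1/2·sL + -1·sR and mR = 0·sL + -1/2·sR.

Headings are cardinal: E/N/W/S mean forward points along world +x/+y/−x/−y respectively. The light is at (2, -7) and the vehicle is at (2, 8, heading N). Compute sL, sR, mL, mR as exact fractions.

80/149 80/149 -120/149 -40/149

left sensor world pos  = (-1, 10); dL² = 298
right sensor world pos = (5, 10); dR² = 298
sL = 160/298 = 80/149
sR = 160/298 = 80/149
mL = -1/2·sL + -1·sR = -120/149
mR = 0·sL + -1/2·sR = -40/149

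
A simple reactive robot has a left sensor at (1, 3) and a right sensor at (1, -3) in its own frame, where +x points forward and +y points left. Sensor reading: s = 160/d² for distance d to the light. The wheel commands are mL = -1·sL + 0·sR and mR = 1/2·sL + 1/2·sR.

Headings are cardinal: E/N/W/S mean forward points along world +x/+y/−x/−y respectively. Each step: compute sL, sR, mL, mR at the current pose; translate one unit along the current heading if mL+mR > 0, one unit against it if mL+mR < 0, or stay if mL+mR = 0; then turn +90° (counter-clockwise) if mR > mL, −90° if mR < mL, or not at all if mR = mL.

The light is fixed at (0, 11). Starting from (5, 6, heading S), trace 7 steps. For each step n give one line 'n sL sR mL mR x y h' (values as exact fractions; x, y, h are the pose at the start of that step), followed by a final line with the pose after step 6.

0 8/5 4 -8/5 14/5 5 6 S
1 32/9 160/117 -32/9 32/13 5 5 E
2 80/13 80/37 -80/13 2000/481 4 5 N
3 160/109 32/5 -160/109 2144/545 4 4 W
4 8/5 5/2 -8/5 41/20 3 4 S
5 160/41 160/137 -160/41 14240/5617 3 3 E
6 16/5 80/37 -16/5 496/185 2 3 N
final 2 2 W

n=0: pose=(5,6,S); sL=8/5, sR=4; mL=-8/5, mR=14/5; mL+mR=6/5 → advance +1; mR−mL=22/5 → turn +1·90°
n=1: pose=(5,5,E); sL=32/9, sR=160/117; mL=-32/9, mR=32/13; mL+mR=-128/117 → advance -1; mR−mL=704/117 → turn +1·90°
n=2: pose=(4,5,N); sL=80/13, sR=80/37; mL=-80/13, mR=2000/481; mL+mR=-960/481 → advance -1; mR−mL=4960/481 → turn +1·90°
n=3: pose=(4,4,W); sL=160/109, sR=32/5; mL=-160/109, mR=2144/545; mL+mR=1344/545 → advance +1; mR−mL=2944/545 → turn +1·90°
n=4: pose=(3,4,S); sL=8/5, sR=5/2; mL=-8/5, mR=41/20; mL+mR=9/20 → advance +1; mR−mL=73/20 → turn +1·90°
n=5: pose=(3,3,E); sL=160/41, sR=160/137; mL=-160/41, mR=14240/5617; mL+mR=-7680/5617 → advance -1; mR−mL=36160/5617 → turn +1·90°
n=6: pose=(2,3,N); sL=16/5, sR=80/37; mL=-16/5, mR=496/185; mL+mR=-96/185 → advance -1; mR−mL=1088/185 → turn +1·90°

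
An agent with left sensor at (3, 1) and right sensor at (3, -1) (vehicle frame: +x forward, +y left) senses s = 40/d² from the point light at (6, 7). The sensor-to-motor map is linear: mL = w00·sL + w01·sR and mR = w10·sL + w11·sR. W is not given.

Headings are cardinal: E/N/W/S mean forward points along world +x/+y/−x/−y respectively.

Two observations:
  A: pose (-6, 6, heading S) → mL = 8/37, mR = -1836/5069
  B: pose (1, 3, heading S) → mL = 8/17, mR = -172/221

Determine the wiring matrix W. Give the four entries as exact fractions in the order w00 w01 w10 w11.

0 1 -1/2 -1

obs A: pose=(-6,6,S) → sL=40/137, sR=8/37, mL=8/37, mR=-1836/5069
obs B: pose=(1,3,S) → sL=8/13, sR=8/17, mL=8/17, mR=-172/221
sensor matrix S = [[40/137, 8/37], [8/13, 8/17]]; det S = 4864/1120249
solve [mL_A; mL_B] = S·[w00; w01] and [mR_A; mR_B] = S·[w10; w11]:
  w00 = 0, w01 = 1, w10 = -1/2, w11 = -1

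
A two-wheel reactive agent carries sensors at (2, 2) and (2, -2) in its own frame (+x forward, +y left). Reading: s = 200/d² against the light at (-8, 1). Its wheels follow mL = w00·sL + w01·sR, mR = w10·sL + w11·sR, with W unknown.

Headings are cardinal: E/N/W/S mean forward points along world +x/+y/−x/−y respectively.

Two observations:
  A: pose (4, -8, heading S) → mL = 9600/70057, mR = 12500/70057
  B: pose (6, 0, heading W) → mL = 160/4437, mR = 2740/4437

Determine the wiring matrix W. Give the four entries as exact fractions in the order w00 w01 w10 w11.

-1/2 1/2 1 -1/2

obs A: pose=(4,-8,S) → sL=200/317, sR=200/221, mL=9600/70057, mR=12500/70057
obs B: pose=(6,0,W) → sL=200/153, sR=40/29, mL=160/4437, mR=2740/4437
sensor matrix S = [[200/317, 200/221], [200/153, 40/29]]; det S = -97216000/310842909
solve [mL_A; mL_B] = S·[w00; w01] and [mR_A; mR_B] = S·[w10; w11]:
  w00 = -1/2, w01 = 1/2, w10 = 1, w11 = -1/2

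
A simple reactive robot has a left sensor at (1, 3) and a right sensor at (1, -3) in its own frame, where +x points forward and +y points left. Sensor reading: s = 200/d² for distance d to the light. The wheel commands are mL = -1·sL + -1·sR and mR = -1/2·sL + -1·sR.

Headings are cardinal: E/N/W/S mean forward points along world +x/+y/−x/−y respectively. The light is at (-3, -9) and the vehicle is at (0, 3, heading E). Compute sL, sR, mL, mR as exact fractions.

200/241 200/97 -67600/23377 -57900/23377

left sensor world pos  = (1, 6); dL² = 241
right sensor world pos = (1, 0); dR² = 97
sL = 200/241 = 200/241
sR = 200/97 = 200/97
mL = -1·sL + -1·sR = -67600/23377
mR = -1/2·sL + -1·sR = -57900/23377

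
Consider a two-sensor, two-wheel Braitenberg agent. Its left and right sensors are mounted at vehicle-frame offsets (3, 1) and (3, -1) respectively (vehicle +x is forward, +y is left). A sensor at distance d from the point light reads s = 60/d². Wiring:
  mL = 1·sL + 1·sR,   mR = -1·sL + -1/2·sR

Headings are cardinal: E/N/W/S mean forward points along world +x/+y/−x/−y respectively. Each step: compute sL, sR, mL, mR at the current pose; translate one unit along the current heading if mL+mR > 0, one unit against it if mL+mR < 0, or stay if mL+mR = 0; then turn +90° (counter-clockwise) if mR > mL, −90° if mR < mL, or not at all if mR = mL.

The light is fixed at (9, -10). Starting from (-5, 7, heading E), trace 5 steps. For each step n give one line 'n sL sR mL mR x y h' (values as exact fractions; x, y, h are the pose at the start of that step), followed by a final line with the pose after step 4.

0 12/89 60/377 9864/33553 -7194/33553 -5 7 E
1 3/17 15/98 549/1666 -843/3332 -4 7 S
2 60/481 12/109 12312/52429 -9426/52429 -4 6 W
3 30/293 6/53 3348/15529 -2469/15529 -5 6 N
4 12/89 60/377 9864/33553 -7194/33553 -5 7 E
final -4 7 S

n=0: pose=(-5,7,E); sL=12/89, sR=60/377; mL=9864/33553, mR=-7194/33553; mL+mR=30/377 → advance +1; mR−mL=-17058/33553 → turn -1·90°
n=1: pose=(-4,7,S); sL=3/17, sR=15/98; mL=549/1666, mR=-843/3332; mL+mR=15/196 → advance +1; mR−mL=-1941/3332 → turn -1·90°
n=2: pose=(-4,6,W); sL=60/481, sR=12/109; mL=12312/52429, mR=-9426/52429; mL+mR=6/109 → advance +1; mR−mL=-21738/52429 → turn -1·90°
n=3: pose=(-5,6,N); sL=30/293, sR=6/53; mL=3348/15529, mR=-2469/15529; mL+mR=3/53 → advance +1; mR−mL=-5817/15529 → turn -1·90°
n=4: pose=(-5,7,E); sL=12/89, sR=60/377; mL=9864/33553, mR=-7194/33553; mL+mR=30/377 → advance +1; mR−mL=-17058/33553 → turn -1·90°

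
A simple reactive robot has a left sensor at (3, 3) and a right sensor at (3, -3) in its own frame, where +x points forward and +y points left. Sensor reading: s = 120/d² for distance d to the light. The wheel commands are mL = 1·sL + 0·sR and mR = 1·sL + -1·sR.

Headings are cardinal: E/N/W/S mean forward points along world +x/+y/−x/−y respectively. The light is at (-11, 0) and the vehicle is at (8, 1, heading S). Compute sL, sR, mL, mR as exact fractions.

15/61 6/13 15/61 -171/793

left sensor world pos  = (11, -2); dL² = 488
right sensor world pos = (5, -2); dR² = 260
sL = 120/488 = 15/61
sR = 120/260 = 6/13
mL = 1·sL + 0·sR = 15/61
mR = 1·sL + -1·sR = -171/793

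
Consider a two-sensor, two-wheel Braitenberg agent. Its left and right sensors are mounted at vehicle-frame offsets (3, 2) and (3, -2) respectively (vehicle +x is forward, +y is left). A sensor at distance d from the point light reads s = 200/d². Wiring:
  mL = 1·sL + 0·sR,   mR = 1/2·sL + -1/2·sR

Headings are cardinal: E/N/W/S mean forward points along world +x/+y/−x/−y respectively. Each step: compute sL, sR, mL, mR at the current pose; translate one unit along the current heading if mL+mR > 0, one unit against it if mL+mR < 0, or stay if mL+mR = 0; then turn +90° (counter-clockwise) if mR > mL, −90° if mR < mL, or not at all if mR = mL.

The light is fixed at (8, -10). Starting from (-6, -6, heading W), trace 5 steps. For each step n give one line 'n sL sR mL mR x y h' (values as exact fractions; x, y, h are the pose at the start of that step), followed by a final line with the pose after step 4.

0 200/293 8/13 200/293 128/3809 -6 -6 W
1 100/169 100/109 100/169 -3000/18421 -7 -6 N
2 200/193 200/153 200/193 -4000/29529 -7 -5 E
3 50/37 10/13 50/37 140/481 -6 -5 S
4 200/293 8/13 200/293 128/3809 -6 -6 W
final -7 -6 N

n=0: pose=(-6,-6,W); sL=200/293, sR=8/13; mL=200/293, mR=128/3809; mL+mR=2728/3809 → advance +1; mR−mL=-2472/3809 → turn -1·90°
n=1: pose=(-7,-6,N); sL=100/169, sR=100/109; mL=100/169, mR=-3000/18421; mL+mR=7900/18421 → advance +1; mR−mL=-13900/18421 → turn -1·90°
n=2: pose=(-7,-5,E); sL=200/193, sR=200/153; mL=200/193, mR=-4000/29529; mL+mR=26600/29529 → advance +1; mR−mL=-34600/29529 → turn -1·90°
n=3: pose=(-6,-5,S); sL=50/37, sR=10/13; mL=50/37, mR=140/481; mL+mR=790/481 → advance +1; mR−mL=-510/481 → turn -1·90°
n=4: pose=(-6,-6,W); sL=200/293, sR=8/13; mL=200/293, mR=128/3809; mL+mR=2728/3809 → advance +1; mR−mL=-2472/3809 → turn -1·90°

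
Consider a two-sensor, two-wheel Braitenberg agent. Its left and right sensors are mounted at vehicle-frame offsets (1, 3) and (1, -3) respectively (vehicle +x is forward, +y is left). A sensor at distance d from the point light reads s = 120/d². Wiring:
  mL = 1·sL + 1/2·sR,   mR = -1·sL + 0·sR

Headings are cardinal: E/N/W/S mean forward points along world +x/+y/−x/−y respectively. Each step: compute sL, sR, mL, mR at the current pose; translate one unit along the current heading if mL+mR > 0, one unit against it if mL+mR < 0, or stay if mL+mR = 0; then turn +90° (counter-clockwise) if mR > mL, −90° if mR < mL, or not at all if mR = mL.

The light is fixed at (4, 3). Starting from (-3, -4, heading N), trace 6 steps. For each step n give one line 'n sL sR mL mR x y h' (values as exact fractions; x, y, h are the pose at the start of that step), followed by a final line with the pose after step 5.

n=0: pose=(-3,-4,N); sL=15/17, sR=30/13; mL=450/221, mR=-15/17; mL+mR=15/13 → advance +1; mR−mL=-645/221 → turn -1·90°
n=1: pose=(-3,-3,E); sL=8/3, sR=40/39; mL=124/39, mR=-8/3; mL+mR=20/39 → advance +1; mR−mL=-76/13 → turn -1·90°
n=2: pose=(-2,-3,S); sL=60/29, sR=12/13; mL=954/377, mR=-60/29; mL+mR=6/13 → advance +1; mR−mL=-1734/377 → turn -1·90°
n=3: pose=(-2,-4,W); sL=120/149, sR=24/13; mL=3348/1937, mR=-120/149; mL+mR=12/13 → advance +1; mR−mL=-4908/1937 → turn -1·90°
n=4: pose=(-3,-4,N); sL=15/17, sR=30/13; mL=450/221, mR=-15/17; mL+mR=15/13 → advance +1; mR−mL=-645/221 → turn -1·90°
n=5: pose=(-3,-3,E); sL=8/3, sR=40/39; mL=124/39, mR=-8/3; mL+mR=20/39 → advance +1; mR−mL=-76/13 → turn -1·90°

0 15/17 30/13 450/221 -15/17 -3 -4 N
1 8/3 40/39 124/39 -8/3 -3 -3 E
2 60/29 12/13 954/377 -60/29 -2 -3 S
3 120/149 24/13 3348/1937 -120/149 -2 -4 W
4 15/17 30/13 450/221 -15/17 -3 -4 N
5 8/3 40/39 124/39 -8/3 -3 -3 E
final -2 -3 S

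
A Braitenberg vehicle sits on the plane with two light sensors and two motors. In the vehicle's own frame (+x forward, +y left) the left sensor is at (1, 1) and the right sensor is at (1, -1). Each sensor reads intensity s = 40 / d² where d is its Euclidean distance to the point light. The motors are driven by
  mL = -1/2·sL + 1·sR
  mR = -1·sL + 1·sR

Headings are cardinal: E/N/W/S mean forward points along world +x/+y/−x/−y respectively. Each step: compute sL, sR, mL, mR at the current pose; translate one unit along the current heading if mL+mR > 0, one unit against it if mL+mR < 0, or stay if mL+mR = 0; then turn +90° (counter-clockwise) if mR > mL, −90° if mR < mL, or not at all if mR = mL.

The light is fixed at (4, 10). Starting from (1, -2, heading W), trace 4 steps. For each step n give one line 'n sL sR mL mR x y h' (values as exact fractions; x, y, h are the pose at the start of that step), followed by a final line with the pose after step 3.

0 8/37 40/137 932/5069 384/5069 1 -2 W
1 20/73 4/13 162/949 32/949 0 -2 N
2 40/109 40/153 1300/16677 -1760/16677 0 -1 E
3 1/4 2/9 7/72 -1/36 -1 -1 S
final -1 -2 W

n=0: pose=(1,-2,W); sL=8/37, sR=40/137; mL=932/5069, mR=384/5069; mL+mR=1316/5069 → advance +1; mR−mL=-4/37 → turn -1·90°
n=1: pose=(0,-2,N); sL=20/73, sR=4/13; mL=162/949, mR=32/949; mL+mR=194/949 → advance +1; mR−mL=-10/73 → turn -1·90°
n=2: pose=(0,-1,E); sL=40/109, sR=40/153; mL=1300/16677, mR=-1760/16677; mL+mR=-460/16677 → advance -1; mR−mL=-20/109 → turn -1·90°
n=3: pose=(-1,-1,S); sL=1/4, sR=2/9; mL=7/72, mR=-1/36; mL+mR=5/72 → advance +1; mR−mL=-1/8 → turn -1·90°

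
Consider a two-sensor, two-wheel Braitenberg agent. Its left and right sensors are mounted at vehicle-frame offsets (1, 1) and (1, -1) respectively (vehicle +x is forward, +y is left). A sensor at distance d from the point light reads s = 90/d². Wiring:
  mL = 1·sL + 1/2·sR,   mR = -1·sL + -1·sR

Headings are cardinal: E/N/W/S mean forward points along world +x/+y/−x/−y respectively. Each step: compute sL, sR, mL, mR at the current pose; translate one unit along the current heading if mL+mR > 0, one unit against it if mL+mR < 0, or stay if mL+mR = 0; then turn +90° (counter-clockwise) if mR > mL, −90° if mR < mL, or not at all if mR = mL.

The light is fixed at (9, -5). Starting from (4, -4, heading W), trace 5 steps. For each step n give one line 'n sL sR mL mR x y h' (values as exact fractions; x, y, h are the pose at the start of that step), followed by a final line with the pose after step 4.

0 5/2 9/4 29/8 -19/4 4 -4 W
1 90/29 90/13 2475/377 -3780/377 5 -4 N
2 9 9 27/2 -18 5 -5 E
3 90/17 90/37 4095/629 -4860/629 4 -5 S
4 5/2 9/4 29/8 -19/4 4 -4 W
final 5 -4 N

n=0: pose=(4,-4,W); sL=5/2, sR=9/4; mL=29/8, mR=-19/4; mL+mR=-9/8 → advance -1; mR−mL=-67/8 → turn -1·90°
n=1: pose=(5,-4,N); sL=90/29, sR=90/13; mL=2475/377, mR=-3780/377; mL+mR=-45/13 → advance -1; mR−mL=-6255/377 → turn -1·90°
n=2: pose=(5,-5,E); sL=9, sR=9; mL=27/2, mR=-18; mL+mR=-9/2 → advance -1; mR−mL=-63/2 → turn -1·90°
n=3: pose=(4,-5,S); sL=90/17, sR=90/37; mL=4095/629, mR=-4860/629; mL+mR=-45/37 → advance -1; mR−mL=-8955/629 → turn -1·90°
n=4: pose=(4,-4,W); sL=5/2, sR=9/4; mL=29/8, mR=-19/4; mL+mR=-9/8 → advance -1; mR−mL=-67/8 → turn -1·90°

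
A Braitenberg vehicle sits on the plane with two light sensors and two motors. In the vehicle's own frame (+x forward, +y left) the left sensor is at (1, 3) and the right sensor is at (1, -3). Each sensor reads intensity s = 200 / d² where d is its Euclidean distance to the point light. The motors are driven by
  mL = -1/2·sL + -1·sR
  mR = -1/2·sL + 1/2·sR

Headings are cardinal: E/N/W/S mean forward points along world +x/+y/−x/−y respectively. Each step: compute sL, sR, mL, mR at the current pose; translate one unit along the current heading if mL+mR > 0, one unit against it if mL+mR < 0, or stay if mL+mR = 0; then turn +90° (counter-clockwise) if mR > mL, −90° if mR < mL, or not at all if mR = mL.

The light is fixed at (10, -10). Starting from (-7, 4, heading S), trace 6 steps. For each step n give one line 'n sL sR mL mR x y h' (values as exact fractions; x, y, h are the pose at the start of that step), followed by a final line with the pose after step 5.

n=0: pose=(-7,4,S); sL=40/73, sR=200/569; mL=-25980/41537, mR=-4080/41537; mL+mR=-30060/41537 → advance -1; mR−mL=300/569 → turn +1·90°
n=1: pose=(-7,5,E); sL=10/29, sR=1/2; mL=-39/58, mR=9/116; mL+mR=-69/116 → advance -1; mR−mL=3/4 → turn +1·90°
n=2: pose=(-8,5,N); sL=200/697, sR=200/481; mL=-187500/335257, mR=21600/335257; mL+mR=-165900/335257 → advance -1; mR−mL=300/481 → turn +1·90°
n=3: pose=(-8,4,W); sL=100/241, sR=4/13; mL=-1614/3133, mR=-168/3133; mL+mR=-1782/3133 → advance -1; mR−mL=6/13 → turn +1·90°
n=4: pose=(-7,4,S); sL=40/73, sR=200/569; mL=-25980/41537, mR=-4080/41537; mL+mR=-30060/41537 → advance -1; mR−mL=300/569 → turn +1·90°
n=5: pose=(-7,5,E); sL=10/29, sR=1/2; mL=-39/58, mR=9/116; mL+mR=-69/116 → advance -1; mR−mL=3/4 → turn +1·90°

0 40/73 200/569 -25980/41537 -4080/41537 -7 4 S
1 10/29 1/2 -39/58 9/116 -7 5 E
2 200/697 200/481 -187500/335257 21600/335257 -8 5 N
3 100/241 4/13 -1614/3133 -168/3133 -8 4 W
4 40/73 200/569 -25980/41537 -4080/41537 -7 4 S
5 10/29 1/2 -39/58 9/116 -7 5 E
final -8 5 N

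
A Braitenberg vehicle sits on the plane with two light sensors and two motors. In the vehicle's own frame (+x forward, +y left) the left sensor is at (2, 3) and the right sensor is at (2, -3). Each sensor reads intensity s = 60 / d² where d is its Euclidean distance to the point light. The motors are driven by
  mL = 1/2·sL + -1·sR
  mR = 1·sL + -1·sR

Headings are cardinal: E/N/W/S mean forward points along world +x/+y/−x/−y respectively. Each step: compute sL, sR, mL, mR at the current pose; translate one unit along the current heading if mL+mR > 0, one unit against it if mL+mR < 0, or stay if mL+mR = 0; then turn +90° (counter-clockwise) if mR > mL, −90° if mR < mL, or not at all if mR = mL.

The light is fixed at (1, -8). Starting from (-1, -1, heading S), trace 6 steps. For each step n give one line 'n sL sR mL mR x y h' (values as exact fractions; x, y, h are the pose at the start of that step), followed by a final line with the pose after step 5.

0 30/13 6/5 -3/65 72/65 -1 -1 S
1 20/27 20/3 -170/27 -160/27 -1 -2 E
2 3/5 15/16 -51/80 -27/80 -2 -2 N
3 60/29 60/89 930/2581 3600/2581 -2 -3 W
4 6 30/29 57/29 144/29 -3 -3 S
5 60/53 12 -606/53 -576/53 -3 -4 E
final -4 -4 N

n=0: pose=(-1,-1,S); sL=30/13, sR=6/5; mL=-3/65, mR=72/65; mL+mR=69/65 → advance +1; mR−mL=15/13 → turn +1·90°
n=1: pose=(-1,-2,E); sL=20/27, sR=20/3; mL=-170/27, mR=-160/27; mL+mR=-110/9 → advance -1; mR−mL=10/27 → turn +1·90°
n=2: pose=(-2,-2,N); sL=3/5, sR=15/16; mL=-51/80, mR=-27/80; mL+mR=-39/40 → advance -1; mR−mL=3/10 → turn +1·90°
n=3: pose=(-2,-3,W); sL=60/29, sR=60/89; mL=930/2581, mR=3600/2581; mL+mR=4530/2581 → advance +1; mR−mL=30/29 → turn +1·90°
n=4: pose=(-3,-3,S); sL=6, sR=30/29; mL=57/29, mR=144/29; mL+mR=201/29 → advance +1; mR−mL=3 → turn +1·90°
n=5: pose=(-3,-4,E); sL=60/53, sR=12; mL=-606/53, mR=-576/53; mL+mR=-1182/53 → advance -1; mR−mL=30/53 → turn +1·90°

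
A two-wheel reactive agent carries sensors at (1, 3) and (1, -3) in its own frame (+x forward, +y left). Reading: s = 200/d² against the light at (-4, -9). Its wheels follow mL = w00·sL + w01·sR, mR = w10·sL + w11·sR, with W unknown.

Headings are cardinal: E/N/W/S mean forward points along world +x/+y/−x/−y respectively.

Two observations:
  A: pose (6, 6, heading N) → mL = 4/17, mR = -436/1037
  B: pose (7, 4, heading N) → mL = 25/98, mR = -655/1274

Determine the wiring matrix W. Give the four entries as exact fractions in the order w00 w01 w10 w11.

0 1/2 -1 1/2

obs A: pose=(6,6,N) → sL=40/61, sR=8/17, mL=4/17, mR=-436/1037
obs B: pose=(7,4,N) → sL=10/13, sR=25/49, mL=25/98, mR=-655/1274
sensor matrix S = [[40/61, 8/17], [10/13, 25/49]]; det S = -18120/660569
solve [mL_A; mL_B] = S·[w00; w01] and [mR_A; mR_B] = S·[w10; w11]:
  w00 = 0, w01 = 1/2, w10 = -1, w11 = 1/2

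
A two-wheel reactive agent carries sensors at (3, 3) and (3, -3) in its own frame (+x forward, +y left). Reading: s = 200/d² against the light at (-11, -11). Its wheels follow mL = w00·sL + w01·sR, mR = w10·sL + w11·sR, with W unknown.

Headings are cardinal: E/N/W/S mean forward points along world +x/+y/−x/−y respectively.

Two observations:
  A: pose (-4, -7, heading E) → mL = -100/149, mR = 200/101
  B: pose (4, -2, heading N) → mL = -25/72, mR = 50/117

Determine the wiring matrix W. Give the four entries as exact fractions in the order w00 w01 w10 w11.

obs A: pose=(-4,-7,E) → sL=200/149, sR=200/101, mL=-100/149, mR=200/101
obs B: pose=(4,-2,N) → sL=25/36, sR=50/117, mL=-25/72, mR=50/117
sensor matrix S = [[200/149, 200/101], [25/36, 50/117]]; det S = -1411250/1760733
solve [mL_A; mL_B] = S·[w00; w01] and [mR_A; mR_B] = S·[w10; w11]:
  w00 = -1/2, w01 = 0, w10 = 0, w11 = 1

-1/2 0 0 1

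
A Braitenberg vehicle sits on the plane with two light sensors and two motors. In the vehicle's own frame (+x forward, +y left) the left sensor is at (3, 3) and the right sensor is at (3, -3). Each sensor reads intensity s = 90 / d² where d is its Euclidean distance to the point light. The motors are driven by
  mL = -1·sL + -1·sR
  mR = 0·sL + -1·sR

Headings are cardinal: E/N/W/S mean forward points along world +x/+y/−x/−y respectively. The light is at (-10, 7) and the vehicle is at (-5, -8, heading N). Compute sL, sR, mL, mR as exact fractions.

45/74 45/104 -4005/3848 -45/104

left sensor world pos  = (-8, -5); dL² = 148
right sensor world pos = (-2, -5); dR² = 208
sL = 90/148 = 45/74
sR = 90/208 = 45/104
mL = -1·sL + -1·sR = -4005/3848
mR = 0·sL + -1·sR = -45/104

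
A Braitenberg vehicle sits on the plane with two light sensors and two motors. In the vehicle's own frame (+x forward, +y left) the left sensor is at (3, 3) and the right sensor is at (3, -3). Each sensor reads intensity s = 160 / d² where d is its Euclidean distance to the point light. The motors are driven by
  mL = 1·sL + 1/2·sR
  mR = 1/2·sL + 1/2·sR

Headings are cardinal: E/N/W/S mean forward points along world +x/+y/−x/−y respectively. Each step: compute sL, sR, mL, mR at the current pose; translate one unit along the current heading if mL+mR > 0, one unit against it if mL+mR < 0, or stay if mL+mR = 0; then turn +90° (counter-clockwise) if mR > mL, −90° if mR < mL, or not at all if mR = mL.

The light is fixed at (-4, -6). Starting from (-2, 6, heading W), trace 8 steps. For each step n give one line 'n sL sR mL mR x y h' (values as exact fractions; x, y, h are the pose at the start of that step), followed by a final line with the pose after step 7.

0 80/41 80/113 10680/4633 6160/4633 -2 6 W
1 160/229 160/241 56880/55189 37600/55189 -3 6 N
2 10/17 40/29 630/493 485/493 -3 7 E
3 32/25 160/101 5232/2525 3616/2525 -2 7 S
4 80/41 80/113 10680/4633 6160/4633 -2 6 W
5 160/229 160/241 56880/55189 37600/55189 -3 6 N
6 10/17 40/29 630/493 485/493 -3 7 E
7 32/25 160/101 5232/2525 3616/2525 -2 7 S
final -2 6 W

n=0: pose=(-2,6,W); sL=80/41, sR=80/113; mL=10680/4633, mR=6160/4633; mL+mR=16840/4633 → advance +1; mR−mL=-40/41 → turn -1·90°
n=1: pose=(-3,6,N); sL=160/229, sR=160/241; mL=56880/55189, mR=37600/55189; mL+mR=94480/55189 → advance +1; mR−mL=-80/229 → turn -1·90°
n=2: pose=(-3,7,E); sL=10/17, sR=40/29; mL=630/493, mR=485/493; mL+mR=1115/493 → advance +1; mR−mL=-5/17 → turn -1·90°
n=3: pose=(-2,7,S); sL=32/25, sR=160/101; mL=5232/2525, mR=3616/2525; mL+mR=8848/2525 → advance +1; mR−mL=-16/25 → turn -1·90°
n=4: pose=(-2,6,W); sL=80/41, sR=80/113; mL=10680/4633, mR=6160/4633; mL+mR=16840/4633 → advance +1; mR−mL=-40/41 → turn -1·90°
n=5: pose=(-3,6,N); sL=160/229, sR=160/241; mL=56880/55189, mR=37600/55189; mL+mR=94480/55189 → advance +1; mR−mL=-80/229 → turn -1·90°
n=6: pose=(-3,7,E); sL=10/17, sR=40/29; mL=630/493, mR=485/493; mL+mR=1115/493 → advance +1; mR−mL=-5/17 → turn -1·90°
n=7: pose=(-2,7,S); sL=32/25, sR=160/101; mL=5232/2525, mR=3616/2525; mL+mR=8848/2525 → advance +1; mR−mL=-16/25 → turn -1·90°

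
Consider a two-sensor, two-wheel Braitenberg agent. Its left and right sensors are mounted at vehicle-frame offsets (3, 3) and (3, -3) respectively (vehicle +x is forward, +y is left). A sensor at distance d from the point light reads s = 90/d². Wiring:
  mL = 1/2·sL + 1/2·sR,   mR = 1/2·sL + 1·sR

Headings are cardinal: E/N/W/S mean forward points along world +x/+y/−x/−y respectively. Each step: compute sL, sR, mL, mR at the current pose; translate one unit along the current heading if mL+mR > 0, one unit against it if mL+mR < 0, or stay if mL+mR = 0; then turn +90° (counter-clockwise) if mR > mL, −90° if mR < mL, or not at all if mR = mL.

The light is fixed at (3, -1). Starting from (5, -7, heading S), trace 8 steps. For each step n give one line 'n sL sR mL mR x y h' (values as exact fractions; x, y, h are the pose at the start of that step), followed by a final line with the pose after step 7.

0 45/53 45/41 2115/2173 6615/4346 5 -7 S
1 90/41 18/25 1494/1025 1863/1025 5 -8 E
2 45/8 45/26 765/208 945/208 6 -8 N
3 10/9 10 50/9 95/9 6 -7 W
4 45/53 45/41 2115/2173 6615/4346 5 -7 S
5 90/41 18/25 1494/1025 1863/1025 5 -8 E
6 45/8 45/26 765/208 945/208 6 -8 N
7 10/9 10 50/9 95/9 6 -7 W
final 5 -7 S

n=0: pose=(5,-7,S); sL=45/53, sR=45/41; mL=2115/2173, mR=6615/4346; mL+mR=10845/4346 → advance +1; mR−mL=45/82 → turn +1·90°
n=1: pose=(5,-8,E); sL=90/41, sR=18/25; mL=1494/1025, mR=1863/1025; mL+mR=3357/1025 → advance +1; mR−mL=9/25 → turn +1·90°
n=2: pose=(6,-8,N); sL=45/8, sR=45/26; mL=765/208, mR=945/208; mL+mR=855/104 → advance +1; mR−mL=45/52 → turn +1·90°
n=3: pose=(6,-7,W); sL=10/9, sR=10; mL=50/9, mR=95/9; mL+mR=145/9 → advance +1; mR−mL=5 → turn +1·90°
n=4: pose=(5,-7,S); sL=45/53, sR=45/41; mL=2115/2173, mR=6615/4346; mL+mR=10845/4346 → advance +1; mR−mL=45/82 → turn +1·90°
n=5: pose=(5,-8,E); sL=90/41, sR=18/25; mL=1494/1025, mR=1863/1025; mL+mR=3357/1025 → advance +1; mR−mL=9/25 → turn +1·90°
n=6: pose=(6,-8,N); sL=45/8, sR=45/26; mL=765/208, mR=945/208; mL+mR=855/104 → advance +1; mR−mL=45/52 → turn +1·90°
n=7: pose=(6,-7,W); sL=10/9, sR=10; mL=50/9, mR=95/9; mL+mR=145/9 → advance +1; mR−mL=5 → turn +1·90°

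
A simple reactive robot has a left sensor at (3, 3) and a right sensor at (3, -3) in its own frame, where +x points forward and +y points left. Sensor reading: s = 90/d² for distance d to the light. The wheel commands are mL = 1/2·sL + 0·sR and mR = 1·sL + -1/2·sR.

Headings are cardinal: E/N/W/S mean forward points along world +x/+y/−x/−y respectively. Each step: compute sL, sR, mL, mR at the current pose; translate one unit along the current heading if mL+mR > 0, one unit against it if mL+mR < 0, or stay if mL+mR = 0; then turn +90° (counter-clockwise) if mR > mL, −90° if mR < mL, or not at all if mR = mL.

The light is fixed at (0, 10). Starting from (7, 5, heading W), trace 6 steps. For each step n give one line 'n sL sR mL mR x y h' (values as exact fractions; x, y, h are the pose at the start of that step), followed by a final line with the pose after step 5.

0 9/8 9/2 9/16 -9/8 7 5 W
1 90/29 18/25 45/29 1989/725 8 5 N
2 45/37 45/13 45/74 -495/962 8 6 W
3 90/17 90/101 45/17 8325/1717 7 6 N
4 45/26 45/8 45/52 -225/208 7 7 W
5 18/5 90/121 9/5 1953/605 8 7 N
final 8 8 W

n=0: pose=(7,5,W); sL=9/8, sR=9/2; mL=9/16, mR=-9/8; mL+mR=-9/16 → advance -1; mR−mL=-27/16 → turn -1·90°
n=1: pose=(8,5,N); sL=90/29, sR=18/25; mL=45/29, mR=1989/725; mL+mR=3114/725 → advance +1; mR−mL=864/725 → turn +1·90°
n=2: pose=(8,6,W); sL=45/37, sR=45/13; mL=45/74, mR=-495/962; mL+mR=45/481 → advance +1; mR−mL=-540/481 → turn -1·90°
n=3: pose=(7,6,N); sL=90/17, sR=90/101; mL=45/17, mR=8325/1717; mL+mR=12870/1717 → advance +1; mR−mL=3780/1717 → turn +1·90°
n=4: pose=(7,7,W); sL=45/26, sR=45/8; mL=45/52, mR=-225/208; mL+mR=-45/208 → advance -1; mR−mL=-405/208 → turn -1·90°
n=5: pose=(8,7,N); sL=18/5, sR=90/121; mL=9/5, mR=1953/605; mL+mR=3042/605 → advance +1; mR−mL=864/605 → turn +1·90°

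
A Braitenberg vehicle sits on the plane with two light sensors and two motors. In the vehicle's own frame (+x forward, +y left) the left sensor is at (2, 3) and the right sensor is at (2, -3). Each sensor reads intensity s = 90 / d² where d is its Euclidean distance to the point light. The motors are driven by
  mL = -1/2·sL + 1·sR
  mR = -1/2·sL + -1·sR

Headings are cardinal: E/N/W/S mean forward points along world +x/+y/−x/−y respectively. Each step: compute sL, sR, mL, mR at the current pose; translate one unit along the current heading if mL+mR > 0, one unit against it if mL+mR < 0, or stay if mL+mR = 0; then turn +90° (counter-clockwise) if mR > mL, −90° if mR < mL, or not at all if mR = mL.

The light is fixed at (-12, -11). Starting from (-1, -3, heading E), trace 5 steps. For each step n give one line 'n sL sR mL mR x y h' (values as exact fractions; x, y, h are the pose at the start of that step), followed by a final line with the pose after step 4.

n=0: pose=(-1,-3,E); sL=9/29, sR=45/97; mL=1737/5626, mR=-3483/5626; mL+mR=-9/29 → advance -1; mR−mL=-90/97 → turn -1·90°
n=1: pose=(-2,-3,S); sL=18/41, sR=18/17; mL=585/697, mR=-891/697; mL+mR=-18/41 → advance -1; mR−mL=-36/17 → turn -1·90°
n=2: pose=(-2,-2,W); sL=9/10, sR=45/104; mL=-9/520, mR=-459/520; mL+mR=-9/10 → advance -1; mR−mL=-45/52 → turn -1·90°
n=3: pose=(-1,-2,N); sL=18/37, sR=90/317; mL=477/11729, mR=-6183/11729; mL+mR=-18/37 → advance -1; mR−mL=-180/317 → turn -1·90°
n=4: pose=(-1,-3,E); sL=9/29, sR=45/97; mL=1737/5626, mR=-3483/5626; mL+mR=-9/29 → advance -1; mR−mL=-90/97 → turn -1·90°

0 9/29 45/97 1737/5626 -3483/5626 -1 -3 E
1 18/41 18/17 585/697 -891/697 -2 -3 S
2 9/10 45/104 -9/520 -459/520 -2 -2 W
3 18/37 90/317 477/11729 -6183/11729 -1 -2 N
4 9/29 45/97 1737/5626 -3483/5626 -1 -3 E
final -2 -3 S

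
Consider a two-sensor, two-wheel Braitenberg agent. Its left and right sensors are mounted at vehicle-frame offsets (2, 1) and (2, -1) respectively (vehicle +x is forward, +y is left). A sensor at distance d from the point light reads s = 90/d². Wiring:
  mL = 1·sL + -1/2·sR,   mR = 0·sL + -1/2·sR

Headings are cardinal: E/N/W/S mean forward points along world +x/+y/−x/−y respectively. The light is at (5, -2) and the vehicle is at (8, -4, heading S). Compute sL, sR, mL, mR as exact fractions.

45/16 9/2 9/16 -9/4

left sensor world pos  = (9, -6); dL² = 32
right sensor world pos = (7, -6); dR² = 20
sL = 90/32 = 45/16
sR = 90/20 = 9/2
mL = 1·sL + -1/2·sR = 9/16
mR = 0·sL + -1/2·sR = -9/4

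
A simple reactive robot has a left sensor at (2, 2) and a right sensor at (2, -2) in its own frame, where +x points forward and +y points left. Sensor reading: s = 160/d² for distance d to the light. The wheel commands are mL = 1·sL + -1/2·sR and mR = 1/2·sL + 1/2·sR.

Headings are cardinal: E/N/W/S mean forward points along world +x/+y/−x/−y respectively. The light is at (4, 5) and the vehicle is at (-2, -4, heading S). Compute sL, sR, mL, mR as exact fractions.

160/137 32/37 3728/5069 5152/5069

left sensor world pos  = (0, -6); dL² = 137
right sensor world pos = (-4, -6); dR² = 185
sL = 160/137 = 160/137
sR = 160/185 = 32/37
mL = 1·sL + -1/2·sR = 3728/5069
mR = 1/2·sL + 1/2·sR = 5152/5069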